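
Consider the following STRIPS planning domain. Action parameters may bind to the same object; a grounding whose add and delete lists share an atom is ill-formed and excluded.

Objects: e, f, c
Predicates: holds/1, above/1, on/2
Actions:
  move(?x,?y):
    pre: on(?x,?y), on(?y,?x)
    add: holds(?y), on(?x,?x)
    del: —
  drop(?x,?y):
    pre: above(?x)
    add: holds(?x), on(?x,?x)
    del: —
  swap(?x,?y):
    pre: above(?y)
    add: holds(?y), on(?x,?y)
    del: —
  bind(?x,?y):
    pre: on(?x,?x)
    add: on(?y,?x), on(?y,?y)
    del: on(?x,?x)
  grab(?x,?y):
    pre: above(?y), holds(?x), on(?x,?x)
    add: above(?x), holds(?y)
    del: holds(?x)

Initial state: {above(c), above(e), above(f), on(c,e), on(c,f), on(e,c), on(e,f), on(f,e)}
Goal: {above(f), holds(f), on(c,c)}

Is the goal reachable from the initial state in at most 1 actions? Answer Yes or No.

1. move(e,f)  →  {above(c), above(e), above(f), holds(f), on(c,e), on(c,f), on(e,c), on(e,e), on(e,f), on(f,e)}
2. move(c,e)  →  {above(c), above(e), above(f), holds(e), holds(f), on(c,c), on(c,e), on(c,f), on(e,c), on(e,e), on(e,f), on(f,e)}
optimal plan length = 2; 2 > 1

No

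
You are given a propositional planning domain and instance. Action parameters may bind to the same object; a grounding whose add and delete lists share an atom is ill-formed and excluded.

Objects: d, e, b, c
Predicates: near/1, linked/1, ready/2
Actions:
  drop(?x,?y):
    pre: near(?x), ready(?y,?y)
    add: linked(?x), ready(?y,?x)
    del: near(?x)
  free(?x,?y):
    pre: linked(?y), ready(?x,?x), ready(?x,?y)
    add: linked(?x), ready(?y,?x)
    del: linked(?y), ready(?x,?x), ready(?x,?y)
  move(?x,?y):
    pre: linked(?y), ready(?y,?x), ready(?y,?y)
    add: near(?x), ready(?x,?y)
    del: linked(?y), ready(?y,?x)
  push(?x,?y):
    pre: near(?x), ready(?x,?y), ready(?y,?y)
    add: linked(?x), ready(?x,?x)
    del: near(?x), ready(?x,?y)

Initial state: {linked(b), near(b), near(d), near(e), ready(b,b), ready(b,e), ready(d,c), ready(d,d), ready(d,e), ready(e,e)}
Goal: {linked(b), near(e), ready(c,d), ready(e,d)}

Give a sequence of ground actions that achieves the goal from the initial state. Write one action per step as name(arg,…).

1. drop(d,e)  →  {linked(b), linked(d), near(b), near(e), ready(b,b), ready(b,e), ready(d,c), ready(d,d), ready(d,e), ready(e,d), ready(e,e)}
2. move(c,d)  →  {linked(b), near(b), near(c), near(e), ready(b,b), ready(b,e), ready(c,d), ready(d,d), ready(d,e), ready(e,d), ready(e,e)}

drop(d,e); move(c,d)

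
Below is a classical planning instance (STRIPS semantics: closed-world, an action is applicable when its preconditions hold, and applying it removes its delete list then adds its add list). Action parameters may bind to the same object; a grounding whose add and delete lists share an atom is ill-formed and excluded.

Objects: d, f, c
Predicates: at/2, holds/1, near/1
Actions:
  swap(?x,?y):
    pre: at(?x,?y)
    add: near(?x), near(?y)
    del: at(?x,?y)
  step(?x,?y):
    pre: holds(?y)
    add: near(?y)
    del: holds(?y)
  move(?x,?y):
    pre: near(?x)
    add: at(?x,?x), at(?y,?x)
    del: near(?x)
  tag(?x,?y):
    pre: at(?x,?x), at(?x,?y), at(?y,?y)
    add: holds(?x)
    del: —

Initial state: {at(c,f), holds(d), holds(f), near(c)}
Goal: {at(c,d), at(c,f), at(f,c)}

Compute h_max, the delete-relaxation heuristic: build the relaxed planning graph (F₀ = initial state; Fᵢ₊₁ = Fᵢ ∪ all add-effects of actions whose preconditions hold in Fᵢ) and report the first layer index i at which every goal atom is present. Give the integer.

F0 = init (4 atoms)
F1 = F0 ∪ {at(c,c), at(d,c), at(f,c), near(d), near(f)}  (9 atoms)
F2 = F1 ∪ {at(c,d), at(d,d), at(d,f), at(f,d), at(f,f), holds(c)}  (15 atoms)
goal ⊆ F2  ⇒  h_max = 2

2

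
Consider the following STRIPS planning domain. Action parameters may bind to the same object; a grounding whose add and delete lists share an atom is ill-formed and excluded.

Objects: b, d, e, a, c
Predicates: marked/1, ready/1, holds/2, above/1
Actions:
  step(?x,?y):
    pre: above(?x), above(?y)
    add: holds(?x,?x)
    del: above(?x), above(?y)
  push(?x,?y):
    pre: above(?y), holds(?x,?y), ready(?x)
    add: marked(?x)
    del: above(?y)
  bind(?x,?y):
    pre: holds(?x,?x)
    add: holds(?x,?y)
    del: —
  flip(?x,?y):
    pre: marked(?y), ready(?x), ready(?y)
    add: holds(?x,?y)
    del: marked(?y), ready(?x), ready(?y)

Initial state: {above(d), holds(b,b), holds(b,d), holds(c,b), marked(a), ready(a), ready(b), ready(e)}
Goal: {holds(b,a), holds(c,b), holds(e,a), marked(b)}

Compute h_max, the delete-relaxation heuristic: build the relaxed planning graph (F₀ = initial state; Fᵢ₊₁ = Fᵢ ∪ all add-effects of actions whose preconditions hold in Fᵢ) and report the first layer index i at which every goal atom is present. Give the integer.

1

F0 = init (8 atoms)
F1 = F0 ∪ {holds(a,a), holds(b,a), holds(b,c), holds(b,e), holds(d,d), holds(e,a), marked(b)}  (15 atoms)
goal ⊆ F1  ⇒  h_max = 1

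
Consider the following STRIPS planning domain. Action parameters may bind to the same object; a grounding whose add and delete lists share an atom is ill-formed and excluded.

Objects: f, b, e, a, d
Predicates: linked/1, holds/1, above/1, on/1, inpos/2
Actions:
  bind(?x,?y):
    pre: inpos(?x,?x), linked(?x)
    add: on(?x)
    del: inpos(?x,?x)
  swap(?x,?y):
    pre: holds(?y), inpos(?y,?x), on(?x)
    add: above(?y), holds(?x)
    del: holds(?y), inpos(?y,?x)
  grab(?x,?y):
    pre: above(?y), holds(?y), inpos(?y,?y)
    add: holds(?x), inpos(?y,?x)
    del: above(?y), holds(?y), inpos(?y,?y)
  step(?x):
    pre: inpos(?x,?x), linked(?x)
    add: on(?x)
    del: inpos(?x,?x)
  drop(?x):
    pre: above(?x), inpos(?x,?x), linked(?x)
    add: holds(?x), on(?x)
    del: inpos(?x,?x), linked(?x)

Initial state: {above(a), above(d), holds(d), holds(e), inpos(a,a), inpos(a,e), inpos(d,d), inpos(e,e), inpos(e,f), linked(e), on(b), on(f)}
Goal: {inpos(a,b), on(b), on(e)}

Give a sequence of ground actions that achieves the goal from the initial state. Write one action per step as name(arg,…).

1. bind(e,f)  →  {above(a), above(d), holds(d), holds(e), inpos(a,a), inpos(a,e), inpos(d,d), inpos(e,f), linked(e), on(b), on(e), on(f)}
2. grab(a,d)  →  {above(a), holds(a), holds(e), inpos(a,a), inpos(a,e), inpos(d,a), inpos(e,f), linked(e), on(b), on(e), on(f)}
3. grab(b,a)  →  {holds(b), holds(e), inpos(a,b), inpos(a,e), inpos(d,a), inpos(e,f), linked(e), on(b), on(e), on(f)}

bind(e,f); grab(a,d); grab(b,a)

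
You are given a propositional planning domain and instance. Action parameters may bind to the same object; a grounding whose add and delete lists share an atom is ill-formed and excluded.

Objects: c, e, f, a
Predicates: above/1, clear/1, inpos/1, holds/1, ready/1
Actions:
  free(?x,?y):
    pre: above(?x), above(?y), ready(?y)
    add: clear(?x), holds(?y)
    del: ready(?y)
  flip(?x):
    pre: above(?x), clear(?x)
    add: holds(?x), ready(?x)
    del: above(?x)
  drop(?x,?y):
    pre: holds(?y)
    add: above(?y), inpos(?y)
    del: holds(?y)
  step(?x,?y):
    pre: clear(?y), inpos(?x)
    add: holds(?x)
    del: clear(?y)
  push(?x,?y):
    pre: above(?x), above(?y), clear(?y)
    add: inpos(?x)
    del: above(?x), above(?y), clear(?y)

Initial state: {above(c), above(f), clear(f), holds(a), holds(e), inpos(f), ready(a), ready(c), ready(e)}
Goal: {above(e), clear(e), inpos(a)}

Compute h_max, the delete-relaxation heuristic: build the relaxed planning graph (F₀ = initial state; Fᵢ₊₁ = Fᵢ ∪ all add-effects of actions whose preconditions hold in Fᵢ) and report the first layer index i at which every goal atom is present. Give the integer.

2

F0 = init (9 atoms)
F1 = F0 ∪ {above(a), above(e), clear(c), holds(c), holds(f), inpos(a), inpos(c), inpos(e), ready(f)}  (18 atoms)
F2 = F1 ∪ {clear(a), clear(e)}  (20 atoms)
goal ⊆ F2  ⇒  h_max = 2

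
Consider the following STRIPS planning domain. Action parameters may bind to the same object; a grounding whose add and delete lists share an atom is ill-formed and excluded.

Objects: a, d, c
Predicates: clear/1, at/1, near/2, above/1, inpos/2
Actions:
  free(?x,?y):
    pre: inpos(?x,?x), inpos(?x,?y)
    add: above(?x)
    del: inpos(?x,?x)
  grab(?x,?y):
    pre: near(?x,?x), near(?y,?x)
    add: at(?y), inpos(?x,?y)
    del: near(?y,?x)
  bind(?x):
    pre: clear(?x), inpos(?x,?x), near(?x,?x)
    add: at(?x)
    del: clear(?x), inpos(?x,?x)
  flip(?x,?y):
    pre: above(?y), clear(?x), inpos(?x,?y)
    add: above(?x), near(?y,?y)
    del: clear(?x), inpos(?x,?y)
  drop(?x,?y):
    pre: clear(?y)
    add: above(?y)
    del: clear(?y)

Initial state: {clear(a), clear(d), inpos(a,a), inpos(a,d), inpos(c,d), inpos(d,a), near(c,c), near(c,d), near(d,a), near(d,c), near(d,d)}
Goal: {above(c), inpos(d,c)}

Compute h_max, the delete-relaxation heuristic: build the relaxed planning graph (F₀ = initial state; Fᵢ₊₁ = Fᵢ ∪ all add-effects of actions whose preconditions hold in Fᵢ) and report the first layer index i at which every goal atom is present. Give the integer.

2

F0 = init (11 atoms)
F1 = F0 ∪ {above(a), above(d), at(c), at(d), inpos(c,c), inpos(d,c), inpos(d,d)}  (18 atoms)
F2 = F1 ∪ {above(c), near(a,a)}  (20 atoms)
goal ⊆ F2  ⇒  h_max = 2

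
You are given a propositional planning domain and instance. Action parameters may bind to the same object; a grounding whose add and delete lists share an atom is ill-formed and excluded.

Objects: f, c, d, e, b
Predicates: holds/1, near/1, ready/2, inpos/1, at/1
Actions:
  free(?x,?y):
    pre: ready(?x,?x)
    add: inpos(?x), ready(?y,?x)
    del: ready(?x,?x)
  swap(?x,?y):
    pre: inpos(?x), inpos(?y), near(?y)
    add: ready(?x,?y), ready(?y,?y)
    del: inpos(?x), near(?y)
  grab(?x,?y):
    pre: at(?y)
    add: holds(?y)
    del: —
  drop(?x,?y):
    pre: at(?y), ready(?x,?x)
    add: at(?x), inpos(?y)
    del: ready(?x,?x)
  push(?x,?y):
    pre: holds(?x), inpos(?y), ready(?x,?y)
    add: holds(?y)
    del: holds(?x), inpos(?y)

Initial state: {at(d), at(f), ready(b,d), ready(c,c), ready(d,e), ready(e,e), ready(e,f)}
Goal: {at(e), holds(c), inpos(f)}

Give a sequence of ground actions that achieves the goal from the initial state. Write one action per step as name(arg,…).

drop(c,f); grab(f,c); drop(e,f)

1. drop(c,f)  →  {at(c), at(d), at(f), inpos(f), ready(b,d), ready(d,e), ready(e,e), ready(e,f)}
2. grab(f,c)  →  {at(c), at(d), at(f), holds(c), inpos(f), ready(b,d), ready(d,e), ready(e,e), ready(e,f)}
3. drop(e,f)  →  {at(c), at(d), at(e), at(f), holds(c), inpos(f), ready(b,d), ready(d,e), ready(e,f)}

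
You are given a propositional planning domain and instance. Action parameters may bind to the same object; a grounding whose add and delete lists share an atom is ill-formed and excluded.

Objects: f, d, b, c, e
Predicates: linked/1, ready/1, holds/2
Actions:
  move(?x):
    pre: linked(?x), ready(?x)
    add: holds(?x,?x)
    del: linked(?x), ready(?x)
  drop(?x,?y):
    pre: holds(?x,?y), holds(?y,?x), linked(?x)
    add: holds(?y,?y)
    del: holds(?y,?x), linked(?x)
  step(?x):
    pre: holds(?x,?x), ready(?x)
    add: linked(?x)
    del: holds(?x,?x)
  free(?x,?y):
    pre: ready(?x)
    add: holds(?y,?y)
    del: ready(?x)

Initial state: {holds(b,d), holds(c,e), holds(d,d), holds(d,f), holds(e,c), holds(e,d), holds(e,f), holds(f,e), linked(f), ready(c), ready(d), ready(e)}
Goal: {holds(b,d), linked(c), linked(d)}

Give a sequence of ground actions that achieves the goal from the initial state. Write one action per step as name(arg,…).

1. step(d)  →  {holds(b,d), holds(c,e), holds(d,f), holds(e,c), holds(e,d), holds(e,f), holds(f,e), linked(d), linked(f), ready(c), ready(d), ready(e)}
2. free(d,c)  →  {holds(b,d), holds(c,c), holds(c,e), holds(d,f), holds(e,c), holds(e,d), holds(e,f), holds(f,e), linked(d), linked(f), ready(c), ready(e)}
3. step(c)  →  {holds(b,d), holds(c,e), holds(d,f), holds(e,c), holds(e,d), holds(e,f), holds(f,e), linked(c), linked(d), linked(f), ready(c), ready(e)}

step(d); free(d,c); step(c)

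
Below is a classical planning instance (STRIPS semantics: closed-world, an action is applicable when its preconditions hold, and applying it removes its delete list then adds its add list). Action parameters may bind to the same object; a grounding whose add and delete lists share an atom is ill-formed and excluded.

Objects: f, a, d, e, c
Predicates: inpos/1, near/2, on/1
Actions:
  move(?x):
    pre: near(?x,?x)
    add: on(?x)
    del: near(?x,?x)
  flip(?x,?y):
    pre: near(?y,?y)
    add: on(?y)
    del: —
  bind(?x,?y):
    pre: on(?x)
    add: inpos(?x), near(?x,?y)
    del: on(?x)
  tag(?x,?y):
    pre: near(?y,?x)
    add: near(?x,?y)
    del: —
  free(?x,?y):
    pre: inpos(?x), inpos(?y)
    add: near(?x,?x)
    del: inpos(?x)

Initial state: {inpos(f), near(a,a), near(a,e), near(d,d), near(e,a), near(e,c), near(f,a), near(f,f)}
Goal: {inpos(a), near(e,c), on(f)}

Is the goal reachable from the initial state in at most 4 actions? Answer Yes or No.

1. move(f)  →  {inpos(f), near(a,a), near(a,e), near(d,d), near(e,a), near(e,c), near(f,a), on(f)}
2. move(a)  →  {inpos(f), near(a,e), near(d,d), near(e,a), near(e,c), near(f,a), on(a), on(f)}
3. bind(a,f)  →  {inpos(a), inpos(f), near(a,e), near(a,f), near(d,d), near(e,a), near(e,c), near(f,a), on(f)}
optimal plan length = 3; 3 ≤ 4

Yes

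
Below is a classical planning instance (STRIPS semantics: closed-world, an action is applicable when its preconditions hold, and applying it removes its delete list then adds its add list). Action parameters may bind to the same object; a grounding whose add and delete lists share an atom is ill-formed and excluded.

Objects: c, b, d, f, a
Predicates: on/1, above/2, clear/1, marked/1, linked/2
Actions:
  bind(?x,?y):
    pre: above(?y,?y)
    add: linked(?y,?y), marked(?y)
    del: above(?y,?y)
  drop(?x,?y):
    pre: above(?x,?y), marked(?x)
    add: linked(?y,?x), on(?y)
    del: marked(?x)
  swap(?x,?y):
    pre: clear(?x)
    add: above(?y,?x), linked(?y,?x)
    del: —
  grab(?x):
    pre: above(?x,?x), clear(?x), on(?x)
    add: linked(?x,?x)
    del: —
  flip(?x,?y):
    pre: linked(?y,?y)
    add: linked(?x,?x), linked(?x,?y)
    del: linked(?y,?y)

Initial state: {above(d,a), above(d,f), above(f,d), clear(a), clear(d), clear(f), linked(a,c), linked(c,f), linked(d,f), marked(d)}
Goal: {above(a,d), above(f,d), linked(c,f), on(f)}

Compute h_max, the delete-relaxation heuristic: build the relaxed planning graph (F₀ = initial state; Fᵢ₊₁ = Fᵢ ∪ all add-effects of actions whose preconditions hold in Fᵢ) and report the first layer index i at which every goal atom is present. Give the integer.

1

F0 = init (10 atoms)
F1 = F0 ∪ {above(a,a), above(a,d), above(a,f), above(b,a), above(b,d), above(b,f), above(c,a), above(c,d), above(c,f), above(d,d), above(f,a), above(f,f), linked(a,a), linked(a,d), linked(a,f), linked(b,a), linked(b,d), linked(b,f), linked(c,a), linked(c,d), linked(d,a), linked(d,d), linked(f,a), linked(f,d), linked(f,f), on(a), on(f)}  (37 atoms)
goal ⊆ F1  ⇒  h_max = 1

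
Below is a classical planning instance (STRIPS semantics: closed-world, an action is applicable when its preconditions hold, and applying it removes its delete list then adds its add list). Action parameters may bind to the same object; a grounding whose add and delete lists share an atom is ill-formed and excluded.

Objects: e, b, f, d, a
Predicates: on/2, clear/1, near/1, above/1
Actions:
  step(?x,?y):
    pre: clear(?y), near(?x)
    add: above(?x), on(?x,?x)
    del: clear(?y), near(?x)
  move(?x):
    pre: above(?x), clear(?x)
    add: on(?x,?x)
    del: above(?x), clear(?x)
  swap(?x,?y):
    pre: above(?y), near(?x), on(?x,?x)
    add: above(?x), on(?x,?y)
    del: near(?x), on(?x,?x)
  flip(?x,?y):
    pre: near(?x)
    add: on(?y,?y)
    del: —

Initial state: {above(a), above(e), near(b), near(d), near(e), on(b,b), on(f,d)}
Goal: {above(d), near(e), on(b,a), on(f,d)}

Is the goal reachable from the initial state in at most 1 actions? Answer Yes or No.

1. swap(b,a)  →  {above(a), above(b), above(e), near(d), near(e), on(b,a), on(f,d)}
2. flip(e,d)  →  {above(a), above(b), above(e), near(d), near(e), on(b,a), on(d,d), on(f,d)}
3. swap(d,e)  →  {above(a), above(b), above(d), above(e), near(e), on(b,a), on(d,e), on(f,d)}
optimal plan length = 3; 3 > 1

No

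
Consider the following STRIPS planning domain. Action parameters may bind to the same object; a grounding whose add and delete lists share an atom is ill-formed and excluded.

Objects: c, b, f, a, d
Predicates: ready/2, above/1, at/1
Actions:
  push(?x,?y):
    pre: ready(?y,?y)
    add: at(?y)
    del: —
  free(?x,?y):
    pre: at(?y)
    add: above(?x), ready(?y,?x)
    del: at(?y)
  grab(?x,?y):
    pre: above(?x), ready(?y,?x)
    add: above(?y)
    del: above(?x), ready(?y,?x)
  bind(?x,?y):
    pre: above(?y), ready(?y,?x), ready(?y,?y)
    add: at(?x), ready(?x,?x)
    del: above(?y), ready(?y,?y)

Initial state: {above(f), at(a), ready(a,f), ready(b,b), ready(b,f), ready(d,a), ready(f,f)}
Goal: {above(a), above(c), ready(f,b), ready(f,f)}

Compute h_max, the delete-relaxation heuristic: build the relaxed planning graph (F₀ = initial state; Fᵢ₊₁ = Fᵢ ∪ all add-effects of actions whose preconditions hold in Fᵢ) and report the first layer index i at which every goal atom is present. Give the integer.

F0 = init (7 atoms)
F1 = F0 ∪ {above(a), above(b), above(c), above(d), at(b), at(f), ready(a,a), ready(a,b), ready(a,c), ready(a,d)}  (17 atoms)
F2 = F1 ∪ {at(c), at(d), ready(b,a), ready(b,c), ready(b,d), ready(c,c), ready(d,d), ready(f,a), ready(f,b), ready(f,c), ready(f,d)}  (28 atoms)
goal ⊆ F2  ⇒  h_max = 2

2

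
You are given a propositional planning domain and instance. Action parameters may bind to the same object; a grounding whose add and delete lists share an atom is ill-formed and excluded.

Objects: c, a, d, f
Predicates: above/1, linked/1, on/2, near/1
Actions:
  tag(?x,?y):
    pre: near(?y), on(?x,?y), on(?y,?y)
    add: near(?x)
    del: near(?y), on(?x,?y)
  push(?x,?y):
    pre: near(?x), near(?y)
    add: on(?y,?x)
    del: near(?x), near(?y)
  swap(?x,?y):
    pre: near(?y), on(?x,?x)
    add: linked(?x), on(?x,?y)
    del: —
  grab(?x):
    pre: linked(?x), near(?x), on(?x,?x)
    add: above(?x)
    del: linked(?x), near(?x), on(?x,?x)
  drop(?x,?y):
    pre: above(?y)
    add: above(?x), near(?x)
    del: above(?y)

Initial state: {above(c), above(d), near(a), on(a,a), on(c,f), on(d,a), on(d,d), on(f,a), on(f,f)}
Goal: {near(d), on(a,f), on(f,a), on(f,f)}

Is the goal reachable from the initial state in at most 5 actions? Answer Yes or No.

Yes

1. tag(d,a)  →  {above(c), above(d), near(d), on(a,a), on(c,f), on(d,d), on(f,a), on(f,f)}
2. drop(f,c)  →  {above(d), above(f), near(d), near(f), on(a,a), on(c,f), on(d,d), on(f,a), on(f,f)}
3. swap(a,f)  →  {above(d), above(f), linked(a), near(d), near(f), on(a,a), on(a,f), on(c,f), on(d,d), on(f,a), on(f,f)}
optimal plan length = 3; 3 ≤ 5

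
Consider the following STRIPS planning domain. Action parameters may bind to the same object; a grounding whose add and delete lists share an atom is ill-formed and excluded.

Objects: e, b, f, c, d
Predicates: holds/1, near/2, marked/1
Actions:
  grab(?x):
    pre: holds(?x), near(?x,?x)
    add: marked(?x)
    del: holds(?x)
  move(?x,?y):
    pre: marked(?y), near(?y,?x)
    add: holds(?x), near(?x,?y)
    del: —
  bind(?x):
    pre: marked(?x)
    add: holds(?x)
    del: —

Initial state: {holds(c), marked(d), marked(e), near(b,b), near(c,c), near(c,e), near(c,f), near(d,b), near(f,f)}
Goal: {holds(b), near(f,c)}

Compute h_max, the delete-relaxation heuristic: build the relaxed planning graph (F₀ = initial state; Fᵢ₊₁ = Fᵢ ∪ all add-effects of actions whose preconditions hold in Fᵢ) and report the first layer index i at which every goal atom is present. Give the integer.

F0 = init (9 atoms)
F1 = F0 ∪ {holds(b), holds(d), holds(e), marked(c), near(b,d)}  (14 atoms)
F2 = F1 ∪ {holds(f), marked(b), near(e,c), near(f,c)}  (18 atoms)
goal ⊆ F2  ⇒  h_max = 2

2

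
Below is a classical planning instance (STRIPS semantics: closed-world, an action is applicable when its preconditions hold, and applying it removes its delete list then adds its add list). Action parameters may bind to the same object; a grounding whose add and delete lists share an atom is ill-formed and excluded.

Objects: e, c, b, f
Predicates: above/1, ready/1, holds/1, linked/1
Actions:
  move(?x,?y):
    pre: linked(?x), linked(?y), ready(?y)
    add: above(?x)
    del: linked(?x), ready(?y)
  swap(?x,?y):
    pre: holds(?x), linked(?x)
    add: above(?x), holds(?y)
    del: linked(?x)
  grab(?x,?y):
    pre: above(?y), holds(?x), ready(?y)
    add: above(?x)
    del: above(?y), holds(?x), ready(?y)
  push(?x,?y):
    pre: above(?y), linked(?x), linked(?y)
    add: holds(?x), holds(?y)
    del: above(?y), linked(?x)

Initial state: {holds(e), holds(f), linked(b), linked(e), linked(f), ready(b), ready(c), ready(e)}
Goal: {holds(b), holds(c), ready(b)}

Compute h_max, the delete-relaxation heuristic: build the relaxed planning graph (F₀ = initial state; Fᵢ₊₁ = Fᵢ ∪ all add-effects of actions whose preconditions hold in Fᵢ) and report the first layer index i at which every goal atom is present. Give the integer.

F0 = init (8 atoms)
F1 = F0 ∪ {above(b), above(e), above(f), holds(b), holds(c)}  (13 atoms)
goal ⊆ F1  ⇒  h_max = 1

1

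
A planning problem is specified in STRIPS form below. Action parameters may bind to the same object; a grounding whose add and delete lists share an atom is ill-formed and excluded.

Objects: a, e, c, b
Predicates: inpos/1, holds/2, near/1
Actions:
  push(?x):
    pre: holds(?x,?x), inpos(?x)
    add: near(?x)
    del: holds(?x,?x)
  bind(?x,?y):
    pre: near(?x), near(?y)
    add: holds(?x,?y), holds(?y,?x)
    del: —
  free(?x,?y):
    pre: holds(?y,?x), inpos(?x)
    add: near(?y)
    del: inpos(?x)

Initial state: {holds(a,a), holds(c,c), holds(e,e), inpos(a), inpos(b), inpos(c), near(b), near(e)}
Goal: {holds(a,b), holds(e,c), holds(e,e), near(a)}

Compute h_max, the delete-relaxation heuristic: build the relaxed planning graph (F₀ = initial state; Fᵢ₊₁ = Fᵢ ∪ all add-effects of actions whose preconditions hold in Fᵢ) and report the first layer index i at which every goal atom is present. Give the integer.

F0 = init (8 atoms)
F1 = F0 ∪ {holds(b,b), holds(b,e), holds(e,b), near(a), near(c)}  (13 atoms)
F2 = F1 ∪ {holds(a,b), holds(a,c), holds(a,e), holds(b,a), holds(b,c), holds(c,a), holds(c,b), holds(c,e), holds(e,a), holds(e,c)}  (23 atoms)
goal ⊆ F2  ⇒  h_max = 2

2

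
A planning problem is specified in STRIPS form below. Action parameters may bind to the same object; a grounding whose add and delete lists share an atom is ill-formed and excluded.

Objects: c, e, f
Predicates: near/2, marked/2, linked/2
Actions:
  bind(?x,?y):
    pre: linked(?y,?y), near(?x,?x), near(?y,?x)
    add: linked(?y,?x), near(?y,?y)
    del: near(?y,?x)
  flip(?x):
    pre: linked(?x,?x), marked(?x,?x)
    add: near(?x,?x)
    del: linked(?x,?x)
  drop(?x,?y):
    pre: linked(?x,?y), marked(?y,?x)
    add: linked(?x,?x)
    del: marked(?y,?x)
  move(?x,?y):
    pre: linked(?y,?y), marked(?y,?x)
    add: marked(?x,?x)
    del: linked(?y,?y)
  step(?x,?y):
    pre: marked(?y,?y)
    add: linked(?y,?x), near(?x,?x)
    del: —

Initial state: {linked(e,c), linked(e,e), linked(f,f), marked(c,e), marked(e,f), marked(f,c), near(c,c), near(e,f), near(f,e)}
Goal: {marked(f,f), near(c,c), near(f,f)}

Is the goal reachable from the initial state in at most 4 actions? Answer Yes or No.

1. move(f,e)  →  {linked(e,c), linked(f,f), marked(c,e), marked(e,f), marked(f,c), marked(f,f), near(c,c), near(e,f), near(f,e)}
2. flip(f)  →  {linked(e,c), marked(c,e), marked(e,f), marked(f,c), marked(f,f), near(c,c), near(e,f), near(f,e), near(f,f)}
optimal plan length = 2; 2 ≤ 4

Yes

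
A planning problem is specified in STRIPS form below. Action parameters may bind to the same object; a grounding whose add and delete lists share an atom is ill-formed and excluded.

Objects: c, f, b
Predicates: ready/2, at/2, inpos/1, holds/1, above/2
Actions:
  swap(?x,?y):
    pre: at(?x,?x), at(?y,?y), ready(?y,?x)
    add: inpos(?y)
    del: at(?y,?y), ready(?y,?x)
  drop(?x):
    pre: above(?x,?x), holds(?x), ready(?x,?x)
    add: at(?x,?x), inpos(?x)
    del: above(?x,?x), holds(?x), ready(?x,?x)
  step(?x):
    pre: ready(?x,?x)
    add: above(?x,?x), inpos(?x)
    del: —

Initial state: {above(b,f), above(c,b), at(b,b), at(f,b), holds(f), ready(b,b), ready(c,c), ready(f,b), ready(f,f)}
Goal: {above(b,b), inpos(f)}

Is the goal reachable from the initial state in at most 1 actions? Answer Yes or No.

1. step(f)  →  {above(b,f), above(c,b), above(f,f), at(b,b), at(f,b), holds(f), inpos(f), ready(b,b), ready(c,c), ready(f,b), ready(f,f)}
2. step(b)  →  {above(b,b), above(b,f), above(c,b), above(f,f), at(b,b), at(f,b), holds(f), inpos(b), inpos(f), ready(b,b), ready(c,c), ready(f,b), ready(f,f)}
optimal plan length = 2; 2 > 1

No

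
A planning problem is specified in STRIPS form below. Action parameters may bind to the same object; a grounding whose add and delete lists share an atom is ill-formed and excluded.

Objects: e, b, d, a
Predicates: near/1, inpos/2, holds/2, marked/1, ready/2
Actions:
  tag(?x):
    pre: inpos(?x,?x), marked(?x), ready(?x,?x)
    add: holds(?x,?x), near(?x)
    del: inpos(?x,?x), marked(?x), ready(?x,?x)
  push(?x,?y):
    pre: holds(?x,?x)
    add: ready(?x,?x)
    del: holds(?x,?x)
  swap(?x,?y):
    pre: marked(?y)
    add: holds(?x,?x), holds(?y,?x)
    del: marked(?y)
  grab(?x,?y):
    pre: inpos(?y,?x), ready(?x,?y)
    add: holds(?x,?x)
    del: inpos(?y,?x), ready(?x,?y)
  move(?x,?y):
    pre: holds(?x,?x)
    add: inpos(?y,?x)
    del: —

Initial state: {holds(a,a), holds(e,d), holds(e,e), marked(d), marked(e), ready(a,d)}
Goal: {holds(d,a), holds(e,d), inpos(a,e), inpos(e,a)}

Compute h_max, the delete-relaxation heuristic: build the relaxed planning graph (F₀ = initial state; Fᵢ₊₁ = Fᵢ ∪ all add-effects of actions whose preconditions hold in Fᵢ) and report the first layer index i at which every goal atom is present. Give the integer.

F0 = init (6 atoms)
F1 = F0 ∪ {holds(b,b), holds(d,a), holds(d,b), holds(d,d), holds(d,e), holds(e,a), holds(e,b), inpos(a,a), inpos(a,e), inpos(b,a), inpos(b,e), inpos(d,a), inpos(d,e), inpos(e,a), inpos(e,e), ready(a,a), ready(e,e)}  (23 atoms)
goal ⊆ F1  ⇒  h_max = 1

1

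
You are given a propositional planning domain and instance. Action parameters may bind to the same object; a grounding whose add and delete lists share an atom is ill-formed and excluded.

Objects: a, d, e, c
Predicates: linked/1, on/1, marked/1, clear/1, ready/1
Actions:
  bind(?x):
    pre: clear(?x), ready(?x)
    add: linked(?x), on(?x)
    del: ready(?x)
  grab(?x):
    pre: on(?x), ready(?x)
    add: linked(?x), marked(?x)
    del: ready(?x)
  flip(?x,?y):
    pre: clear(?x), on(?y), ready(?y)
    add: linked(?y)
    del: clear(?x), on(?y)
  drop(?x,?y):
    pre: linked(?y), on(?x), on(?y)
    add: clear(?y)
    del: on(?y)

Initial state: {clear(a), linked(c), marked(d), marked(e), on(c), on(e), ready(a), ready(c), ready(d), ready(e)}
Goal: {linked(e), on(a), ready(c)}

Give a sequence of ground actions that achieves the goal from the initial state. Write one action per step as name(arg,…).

1. bind(a)  →  {clear(a), linked(a), linked(c), marked(d), marked(e), on(a), on(c), on(e), ready(c), ready(d), ready(e)}
2. grab(e)  →  {clear(a), linked(a), linked(c), linked(e), marked(d), marked(e), on(a), on(c), on(e), ready(c), ready(d)}

bind(a); grab(e)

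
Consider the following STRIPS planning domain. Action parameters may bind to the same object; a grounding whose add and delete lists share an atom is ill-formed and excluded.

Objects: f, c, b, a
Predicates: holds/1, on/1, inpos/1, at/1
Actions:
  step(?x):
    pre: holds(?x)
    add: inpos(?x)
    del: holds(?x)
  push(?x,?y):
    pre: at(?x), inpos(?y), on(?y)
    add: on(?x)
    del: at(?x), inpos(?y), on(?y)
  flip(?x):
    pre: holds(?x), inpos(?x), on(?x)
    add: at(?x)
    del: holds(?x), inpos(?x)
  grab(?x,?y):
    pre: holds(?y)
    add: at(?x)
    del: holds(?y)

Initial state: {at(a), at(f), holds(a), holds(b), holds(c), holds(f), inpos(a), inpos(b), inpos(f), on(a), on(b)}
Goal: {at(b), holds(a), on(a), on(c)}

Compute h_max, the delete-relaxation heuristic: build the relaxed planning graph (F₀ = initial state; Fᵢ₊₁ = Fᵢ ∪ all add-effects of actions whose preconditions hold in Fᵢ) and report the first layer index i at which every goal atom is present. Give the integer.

2

F0 = init (11 atoms)
F1 = F0 ∪ {at(b), at(c), inpos(c), on(f)}  (15 atoms)
F2 = F1 ∪ {on(c)}  (16 atoms)
goal ⊆ F2  ⇒  h_max = 2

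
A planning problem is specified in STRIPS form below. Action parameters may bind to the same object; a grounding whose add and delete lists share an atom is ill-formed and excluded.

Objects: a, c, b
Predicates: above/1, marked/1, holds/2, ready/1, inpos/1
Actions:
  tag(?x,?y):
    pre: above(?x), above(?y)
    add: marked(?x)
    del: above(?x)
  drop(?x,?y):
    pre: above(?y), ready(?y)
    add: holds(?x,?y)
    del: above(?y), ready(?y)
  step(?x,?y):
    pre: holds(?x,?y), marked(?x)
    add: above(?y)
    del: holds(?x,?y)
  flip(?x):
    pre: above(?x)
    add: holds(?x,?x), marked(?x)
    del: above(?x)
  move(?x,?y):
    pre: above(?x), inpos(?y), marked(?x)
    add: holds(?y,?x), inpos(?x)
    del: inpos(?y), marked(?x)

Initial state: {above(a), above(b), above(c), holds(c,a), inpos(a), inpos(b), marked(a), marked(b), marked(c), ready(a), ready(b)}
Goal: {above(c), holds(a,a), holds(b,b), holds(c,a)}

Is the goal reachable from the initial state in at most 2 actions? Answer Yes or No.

Yes

1. drop(a,a)  →  {above(b), above(c), holds(a,a), holds(c,a), inpos(a), inpos(b), marked(a), marked(b), marked(c), ready(b)}
2. drop(b,b)  →  {above(c), holds(a,a), holds(b,b), holds(c,a), inpos(a), inpos(b), marked(a), marked(b), marked(c)}
optimal plan length = 2; 2 ≤ 2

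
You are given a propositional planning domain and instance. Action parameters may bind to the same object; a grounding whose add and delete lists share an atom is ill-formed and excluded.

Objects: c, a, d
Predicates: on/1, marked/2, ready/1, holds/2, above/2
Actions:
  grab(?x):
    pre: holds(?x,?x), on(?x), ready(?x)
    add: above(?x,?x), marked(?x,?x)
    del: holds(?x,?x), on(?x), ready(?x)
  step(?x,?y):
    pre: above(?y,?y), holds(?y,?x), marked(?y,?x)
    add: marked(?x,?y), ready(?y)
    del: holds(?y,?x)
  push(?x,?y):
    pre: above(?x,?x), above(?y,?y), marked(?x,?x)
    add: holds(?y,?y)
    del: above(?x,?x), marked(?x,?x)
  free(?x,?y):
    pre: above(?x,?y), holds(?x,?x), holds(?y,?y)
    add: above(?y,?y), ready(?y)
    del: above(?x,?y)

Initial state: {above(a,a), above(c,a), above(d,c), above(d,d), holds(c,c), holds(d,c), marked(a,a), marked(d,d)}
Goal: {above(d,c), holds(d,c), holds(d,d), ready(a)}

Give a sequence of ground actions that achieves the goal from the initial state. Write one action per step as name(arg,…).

push(a,a); push(d,d); free(c,a)

1. push(a,a)  →  {above(c,a), above(d,c), above(d,d), holds(a,a), holds(c,c), holds(d,c), marked(d,d)}
2. push(d,d)  →  {above(c,a), above(d,c), holds(a,a), holds(c,c), holds(d,c), holds(d,d)}
3. free(c,a)  →  {above(a,a), above(d,c), holds(a,a), holds(c,c), holds(d,c), holds(d,d), ready(a)}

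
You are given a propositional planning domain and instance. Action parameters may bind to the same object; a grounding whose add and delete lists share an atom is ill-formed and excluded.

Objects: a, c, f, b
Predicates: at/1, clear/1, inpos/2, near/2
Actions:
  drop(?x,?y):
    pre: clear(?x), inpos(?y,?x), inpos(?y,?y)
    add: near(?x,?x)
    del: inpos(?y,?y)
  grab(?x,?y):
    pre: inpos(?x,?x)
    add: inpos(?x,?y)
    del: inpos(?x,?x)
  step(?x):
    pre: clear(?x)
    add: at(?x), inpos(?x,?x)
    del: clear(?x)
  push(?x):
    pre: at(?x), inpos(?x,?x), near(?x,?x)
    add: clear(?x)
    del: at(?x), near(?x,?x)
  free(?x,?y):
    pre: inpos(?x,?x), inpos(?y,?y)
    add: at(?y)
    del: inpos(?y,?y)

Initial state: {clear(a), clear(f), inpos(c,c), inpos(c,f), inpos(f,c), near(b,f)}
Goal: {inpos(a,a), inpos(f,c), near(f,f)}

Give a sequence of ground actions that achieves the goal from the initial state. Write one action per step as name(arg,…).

1. drop(f,c)  →  {clear(a), clear(f), inpos(c,f), inpos(f,c), near(b,f), near(f,f)}
2. step(a)  →  {at(a), clear(f), inpos(a,a), inpos(c,f), inpos(f,c), near(b,f), near(f,f)}

drop(f,c); step(a)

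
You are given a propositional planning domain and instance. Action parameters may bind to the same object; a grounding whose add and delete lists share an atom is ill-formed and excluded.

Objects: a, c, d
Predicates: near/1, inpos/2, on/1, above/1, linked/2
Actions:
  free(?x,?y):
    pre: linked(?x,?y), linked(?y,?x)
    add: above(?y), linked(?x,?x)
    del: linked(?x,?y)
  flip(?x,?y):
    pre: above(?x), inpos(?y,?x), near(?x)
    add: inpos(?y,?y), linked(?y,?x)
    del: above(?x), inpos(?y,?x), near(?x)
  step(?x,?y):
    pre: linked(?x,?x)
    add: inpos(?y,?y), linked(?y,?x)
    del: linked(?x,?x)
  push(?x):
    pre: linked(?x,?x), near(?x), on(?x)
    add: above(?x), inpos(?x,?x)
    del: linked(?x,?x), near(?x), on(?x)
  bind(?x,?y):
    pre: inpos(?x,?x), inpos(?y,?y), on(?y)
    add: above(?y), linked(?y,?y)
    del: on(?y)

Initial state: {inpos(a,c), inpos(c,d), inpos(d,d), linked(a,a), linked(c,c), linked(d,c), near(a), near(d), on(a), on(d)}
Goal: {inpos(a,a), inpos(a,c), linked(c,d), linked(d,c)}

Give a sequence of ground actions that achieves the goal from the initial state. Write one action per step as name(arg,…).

1. step(c,a)  →  {inpos(a,a), inpos(a,c), inpos(c,d), inpos(d,d), linked(a,a), linked(a,c), linked(d,c), near(a), near(d), on(a), on(d)}
2. bind(a,d)  →  {above(d), inpos(a,a), inpos(a,c), inpos(c,d), inpos(d,d), linked(a,a), linked(a,c), linked(d,c), linked(d,d), near(a), near(d), on(a)}
3. flip(d,c)  →  {inpos(a,a), inpos(a,c), inpos(c,c), inpos(d,d), linked(a,a), linked(a,c), linked(c,d), linked(d,c), linked(d,d), near(a), on(a)}

step(c,a); bind(a,d); flip(d,c)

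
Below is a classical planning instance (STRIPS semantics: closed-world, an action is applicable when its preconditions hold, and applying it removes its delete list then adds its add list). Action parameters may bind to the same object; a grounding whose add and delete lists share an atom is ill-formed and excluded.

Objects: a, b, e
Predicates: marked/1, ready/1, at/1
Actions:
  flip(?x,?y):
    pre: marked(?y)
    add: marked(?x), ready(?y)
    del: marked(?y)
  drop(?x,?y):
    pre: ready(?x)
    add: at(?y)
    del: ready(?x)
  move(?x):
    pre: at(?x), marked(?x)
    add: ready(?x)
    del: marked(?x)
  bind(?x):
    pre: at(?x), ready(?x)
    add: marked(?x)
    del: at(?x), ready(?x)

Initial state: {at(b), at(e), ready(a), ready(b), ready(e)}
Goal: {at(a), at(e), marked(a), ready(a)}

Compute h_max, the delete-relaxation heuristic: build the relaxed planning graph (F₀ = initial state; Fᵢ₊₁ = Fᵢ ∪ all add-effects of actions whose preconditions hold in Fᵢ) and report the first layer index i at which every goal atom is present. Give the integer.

2

F0 = init (5 atoms)
F1 = F0 ∪ {at(a), marked(b), marked(e)}  (8 atoms)
F2 = F1 ∪ {marked(a)}  (9 atoms)
goal ⊆ F2  ⇒  h_max = 2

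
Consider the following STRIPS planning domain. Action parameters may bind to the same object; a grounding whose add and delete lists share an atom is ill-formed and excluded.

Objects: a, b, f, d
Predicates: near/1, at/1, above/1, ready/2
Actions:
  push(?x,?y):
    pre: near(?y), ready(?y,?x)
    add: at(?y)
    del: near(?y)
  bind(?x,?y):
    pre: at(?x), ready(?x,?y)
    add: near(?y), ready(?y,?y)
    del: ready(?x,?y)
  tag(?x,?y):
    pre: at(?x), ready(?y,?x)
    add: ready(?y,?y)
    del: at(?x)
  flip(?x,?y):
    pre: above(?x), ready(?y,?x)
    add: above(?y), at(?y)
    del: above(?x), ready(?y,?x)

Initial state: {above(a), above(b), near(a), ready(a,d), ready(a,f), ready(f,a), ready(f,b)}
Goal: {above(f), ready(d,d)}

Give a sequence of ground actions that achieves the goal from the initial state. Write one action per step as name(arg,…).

1. push(f,a)  →  {above(a), above(b), at(a), ready(a,d), ready(a,f), ready(f,a), ready(f,b)}
2. bind(a,d)  →  {above(a), above(b), at(a), near(d), ready(a,f), ready(d,d), ready(f,a), ready(f,b)}
3. flip(a,f)  →  {above(b), above(f), at(a), at(f), near(d), ready(a,f), ready(d,d), ready(f,b)}

push(f,a); bind(a,d); flip(a,f)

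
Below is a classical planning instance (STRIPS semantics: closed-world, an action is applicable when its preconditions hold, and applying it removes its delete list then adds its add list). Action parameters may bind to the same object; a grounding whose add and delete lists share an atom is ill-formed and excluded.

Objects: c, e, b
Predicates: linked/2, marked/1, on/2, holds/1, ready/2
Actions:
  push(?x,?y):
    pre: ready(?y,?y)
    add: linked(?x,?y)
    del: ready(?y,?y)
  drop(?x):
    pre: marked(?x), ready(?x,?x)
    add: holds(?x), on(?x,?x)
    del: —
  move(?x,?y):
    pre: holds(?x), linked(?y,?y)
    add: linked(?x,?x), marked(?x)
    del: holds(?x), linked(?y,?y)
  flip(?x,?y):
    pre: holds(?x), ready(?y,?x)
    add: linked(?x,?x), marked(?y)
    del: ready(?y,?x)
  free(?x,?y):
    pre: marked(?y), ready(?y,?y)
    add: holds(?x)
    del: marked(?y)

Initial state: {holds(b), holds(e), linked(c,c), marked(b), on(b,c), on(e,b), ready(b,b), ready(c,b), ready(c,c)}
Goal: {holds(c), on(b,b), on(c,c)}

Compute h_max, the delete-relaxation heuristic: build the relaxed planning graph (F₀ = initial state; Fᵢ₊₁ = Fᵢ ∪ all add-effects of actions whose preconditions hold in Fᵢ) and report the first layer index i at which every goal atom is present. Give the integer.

F0 = init (9 atoms)
F1 = F0 ∪ {holds(c), linked(b,b), linked(b,c), linked(c,b), linked(e,b), linked(e,c), linked(e,e), marked(c), marked(e), on(b,b)}  (19 atoms)
F2 = F1 ∪ {on(c,c)}  (20 atoms)
goal ⊆ F2  ⇒  h_max = 2

2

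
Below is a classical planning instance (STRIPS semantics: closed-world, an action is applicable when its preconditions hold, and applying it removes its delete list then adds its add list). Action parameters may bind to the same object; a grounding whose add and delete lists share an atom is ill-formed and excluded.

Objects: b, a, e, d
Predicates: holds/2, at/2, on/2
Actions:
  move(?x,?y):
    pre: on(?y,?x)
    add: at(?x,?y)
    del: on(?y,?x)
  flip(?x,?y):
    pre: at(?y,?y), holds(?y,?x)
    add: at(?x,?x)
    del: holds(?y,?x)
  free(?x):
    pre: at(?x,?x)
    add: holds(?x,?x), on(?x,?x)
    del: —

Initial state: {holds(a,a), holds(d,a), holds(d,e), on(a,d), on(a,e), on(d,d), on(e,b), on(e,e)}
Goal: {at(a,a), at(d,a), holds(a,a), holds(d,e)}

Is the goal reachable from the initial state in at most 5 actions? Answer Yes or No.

Yes

1. move(d,a)  →  {at(d,a), holds(a,a), holds(d,a), holds(d,e), on(a,e), on(d,d), on(e,b), on(e,e)}
2. move(d,d)  →  {at(d,a), at(d,d), holds(a,a), holds(d,a), holds(d,e), on(a,e), on(e,b), on(e,e)}
3. flip(a,d)  →  {at(a,a), at(d,a), at(d,d), holds(a,a), holds(d,e), on(a,e), on(e,b), on(e,e)}
optimal plan length = 3; 3 ≤ 5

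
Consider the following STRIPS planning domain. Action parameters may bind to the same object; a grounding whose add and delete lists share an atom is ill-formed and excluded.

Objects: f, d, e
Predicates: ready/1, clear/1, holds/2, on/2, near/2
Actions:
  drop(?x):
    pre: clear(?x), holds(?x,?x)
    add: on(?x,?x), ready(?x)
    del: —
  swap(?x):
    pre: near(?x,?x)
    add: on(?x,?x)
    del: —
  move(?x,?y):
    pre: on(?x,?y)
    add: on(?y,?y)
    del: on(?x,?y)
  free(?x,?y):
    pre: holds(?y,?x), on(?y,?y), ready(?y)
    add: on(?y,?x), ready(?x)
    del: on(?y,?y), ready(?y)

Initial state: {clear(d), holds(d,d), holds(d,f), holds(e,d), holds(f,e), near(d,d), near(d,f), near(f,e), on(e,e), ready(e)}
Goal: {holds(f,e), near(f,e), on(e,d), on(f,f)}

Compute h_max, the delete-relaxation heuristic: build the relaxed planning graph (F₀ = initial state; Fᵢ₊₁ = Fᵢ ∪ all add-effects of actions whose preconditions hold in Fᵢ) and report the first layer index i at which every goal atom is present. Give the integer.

F0 = init (10 atoms)
F1 = F0 ∪ {on(d,d), on(e,d), ready(d)}  (13 atoms)
F2 = F1 ∪ {on(d,f), ready(f)}  (15 atoms)
F3 = F2 ∪ {on(f,f)}  (16 atoms)
goal ⊆ F3  ⇒  h_max = 3

3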